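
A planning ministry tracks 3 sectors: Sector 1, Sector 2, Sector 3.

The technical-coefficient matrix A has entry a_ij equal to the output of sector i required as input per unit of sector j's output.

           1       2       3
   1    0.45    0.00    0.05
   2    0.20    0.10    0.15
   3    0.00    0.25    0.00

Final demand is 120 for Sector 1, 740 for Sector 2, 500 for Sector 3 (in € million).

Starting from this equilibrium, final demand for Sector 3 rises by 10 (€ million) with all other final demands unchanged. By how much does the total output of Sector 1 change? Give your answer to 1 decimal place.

I − A =
  [   0.55     0.00    -0.05]
  [  -0.20     0.90    -0.15]
  [   0.00    -0.25     1.00]
Cofactors of I−A, C_ij = (−1)^(i+j)·(minor ij) (rows/columns in the sector order above):
  C_11 = (0.90)(1.00) − (-0.15)(-0.25) = 0.8625
  C_12 = −[(-0.20)(1.00) − (-0.15)(0.00)] = 0.2000
  C_13 = (-0.20)(-0.25) − (0.90)(0.00) = 0.0500
  C_21 = −[(0.00)(1.00) − (-0.05)(-0.25)] = 0.0125
  C_22 = (0.55)(1.00) − (-0.05)(0.00) = 0.5500
  C_23 = −[(0.55)(-0.25) − (0.00)(0.00)] = 0.1375
  C_31 = (0.00)(-0.15) − (-0.05)(0.90) = 0.0450
  C_32 = −[(0.55)(-0.15) − (-0.05)(-0.20)] = 0.0925
  C_33 = (0.55)(0.90) − (0.00)(-0.20) = 0.4950
det(I−A) = Σ_j (I−A)_1j·C_1j = (0.55)(0.8625) + (0.00)(0.2000) + (-0.05)(0.0500) = 0.471875
adj(I−A) = Cᵀ =
  [ 0.8625   0.0125   0.0450]
  [ 0.2000   0.5500   0.0925]
  [ 0.0500   0.1375   0.4950]
(I − A)⁻¹ = adj(I−A) / det(I−A) ≈
  [   1.8278     0.0265     0.0954]
  [   0.4238     1.1656     0.1960]
  [   0.1060     0.2914     1.0490]
Δx = (I − A)⁻¹ Δd with Δd having +10 in the Sector 3 component and 0 elsewhere.
So Δx_1 = L_13 · (+10), where L_13 = adj(I−A)_13 / det(I−A) = 0.0450 / 0.471875.
Δx_1 = 0.0450 × (+10) / 0.471875 = 0.45 / 0.471875 ≈ 1.0.

Δx_1 = 1.0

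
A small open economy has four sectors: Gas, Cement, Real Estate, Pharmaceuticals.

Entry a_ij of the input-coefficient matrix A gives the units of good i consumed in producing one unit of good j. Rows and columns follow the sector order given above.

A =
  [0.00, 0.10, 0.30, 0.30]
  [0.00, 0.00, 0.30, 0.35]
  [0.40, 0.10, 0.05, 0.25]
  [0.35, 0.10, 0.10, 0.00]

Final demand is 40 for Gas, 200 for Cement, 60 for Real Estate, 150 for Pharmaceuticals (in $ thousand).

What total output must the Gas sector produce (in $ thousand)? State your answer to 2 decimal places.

I − A =
  [   1.00    -0.10    -0.30    -0.30]
  [   0.00     1.00    -0.30    -0.35]
  [  -0.40    -0.10     0.95    -0.25]
  [  -0.35    -0.10    -0.10     1.00]
Compute the cofactors C_ij = (−1)^(i+j)·(3×3 minor ij) of I−A; the adjugate is their transpose:
adj(I−A) = Cᵀ =
  [ 0.850750   0.161500   0.362000   0.402250]
  [ 0.276625   0.667000   0.340250   0.401500]
  [ 0.485750   0.175250   0.847750   0.419000]
  [ 0.374000   0.140750   0.245500   0.788000]
det(I−A) = Σ_j (I−A)_1j·C_1j = (1.00)(0.850750) + (-0.10)(0.276625) + (-0.30)(0.485750) + (-0.30)(0.374000) = 0.5651625
(I − A)⁻¹ = adj(I−A) / det(I−A) ≈
  [   1.5053     0.2858     0.6405     0.7117]
  [   0.4895     1.1802     0.6020     0.7104]
  [   0.8595     0.3101     1.5000     0.7414]
  [   0.6618     0.2490     0.4344     1.3943]
x = (I − A)⁻¹ d = adj(I−A)·d / det(I−A), with det(I−A) = 0.5651625:
  x_1 = (0.850750·40 + 0.161500·200 + 0.362000·60 + 0.402250·150) / 0.5651625 = 148.3875 / 0.5651625 ≈ 262.56
  x_2 = (0.276625·40 + 0.667000·200 + 0.340250·60 + 0.401500·150) / 0.5651625 = 225.105 / 0.5651625 ≈ 398.30
  x_3 = (0.485750·40 + 0.175250·200 + 0.847750·60 + 0.419000·150) / 0.5651625 = 168.195 / 0.5651625 ≈ 297.60
  x_4 = (0.374000·40 + 0.140750·200 + 0.245500·60 + 0.788000·150) / 0.5651625 = 176.04 / 0.5651625 ≈ 311.49

x_1 = 262.56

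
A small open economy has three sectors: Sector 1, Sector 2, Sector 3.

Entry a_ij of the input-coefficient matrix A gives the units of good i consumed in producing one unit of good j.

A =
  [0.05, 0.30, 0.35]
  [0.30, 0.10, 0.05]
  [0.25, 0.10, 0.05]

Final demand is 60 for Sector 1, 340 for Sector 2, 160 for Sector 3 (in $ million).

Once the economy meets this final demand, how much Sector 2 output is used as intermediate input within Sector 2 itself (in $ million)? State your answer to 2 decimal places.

I − A =
  [   0.95    -0.30    -0.35]
  [  -0.30     0.90    -0.05]
  [  -0.25    -0.10     0.95]
Cofactors of I−A, C_ij = (−1)^(i+j)·(minor ij) (rows/columns in the sector order above):
  C_11 = (0.90)(0.95) − (-0.05)(-0.10) = 0.8500
  C_12 = −[(-0.30)(0.95) − (-0.05)(-0.25)] = 0.2975
  C_13 = (-0.30)(-0.10) − (0.90)(-0.25) = 0.2550
  C_21 = −[(-0.30)(0.95) − (-0.35)(-0.10)] = 0.3200
  C_22 = (0.95)(0.95) − (-0.35)(-0.25) = 0.8150
  C_23 = −[(0.95)(-0.10) − (-0.30)(-0.25)] = 0.1700
  C_31 = (-0.30)(-0.05) − (-0.35)(0.90) = 0.3300
  C_32 = −[(0.95)(-0.05) − (-0.35)(-0.30)] = 0.1525
  C_33 = (0.95)(0.90) − (-0.30)(-0.30) = 0.7650
det(I−A) = Σ_j (I−A)_1j·C_1j = (0.95)(0.8500) + (-0.30)(0.2975) + (-0.35)(0.2550) = 0.6290
adj(I−A) = Cᵀ =
  [ 0.8500   0.3200   0.3300]
  [ 0.2975   0.8150   0.1525]
  [ 0.2550   0.1700   0.7650]
(I − A)⁻¹ = adj(I−A) / det(I−A) ≈
  [   1.3514     0.5087     0.5246]
  [   0.4730     1.2957     0.2424]
  [   0.4054     0.2703     1.2162]
First solve x = (I − A)⁻¹ d = adj(I−A)·d / det(I−A); in particular x_2 = (0.2975·60 + 0.8150·340 + 0.1525·160) / 0.6290 = 319.35 / 0.6290 ≈ 507.7107.
Intermediate flow from 2 to 2: z_22 = a_22 · x_2 = 0.10 × 319.35 / 0.6290 = 31.935 / 0.6290 ≈ 50.77.

z_22 = 50.77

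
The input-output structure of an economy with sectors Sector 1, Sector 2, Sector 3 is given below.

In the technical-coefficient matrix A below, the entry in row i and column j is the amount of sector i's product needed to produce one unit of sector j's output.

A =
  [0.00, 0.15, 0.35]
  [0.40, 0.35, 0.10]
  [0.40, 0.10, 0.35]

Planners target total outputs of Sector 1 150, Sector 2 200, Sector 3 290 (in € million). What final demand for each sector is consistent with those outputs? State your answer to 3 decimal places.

I − A =
  [   1.00    -0.15    -0.35]
  [  -0.40     0.65    -0.10]
  [  -0.40    -0.10     0.65]
d = (I − A) x:
  d_1 = (+1.00)·150 + (-0.15)·200 + (-0.35)·290 = 18.500
  d_2 = (-0.40)·150 + (+0.65)·200 + (-0.10)·290 = 41.000
  d_3 = (-0.40)·150 + (-0.10)·200 + (+0.65)·290 = 108.500

d_1 = 18.500, d_2 = 41.000, d_3 = 108.500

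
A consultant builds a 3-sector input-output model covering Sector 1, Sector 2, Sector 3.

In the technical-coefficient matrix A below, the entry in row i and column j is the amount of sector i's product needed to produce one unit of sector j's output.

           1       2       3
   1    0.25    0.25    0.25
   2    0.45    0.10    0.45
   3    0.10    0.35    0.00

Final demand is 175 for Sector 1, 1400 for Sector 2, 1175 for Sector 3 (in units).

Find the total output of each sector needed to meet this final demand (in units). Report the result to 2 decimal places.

x_1 = 2690.91, x_2 = 4391.58, x_3 = 2981.14

I − A =
  [   0.75    -0.25    -0.25]
  [  -0.45     0.90    -0.45]
  [  -0.10    -0.35     1.00]
Cofactors of I−A, C_ij = (−1)^(i+j)·(minor ij) (rows/columns in the sector order above):
  C_11 = (0.90)(1.00) − (-0.45)(-0.35) = 0.7425
  C_12 = −[(-0.45)(1.00) − (-0.45)(-0.10)] = 0.4950
  C_13 = (-0.45)(-0.35) − (0.90)(-0.10) = 0.2475
  C_21 = −[(-0.25)(1.00) − (-0.25)(-0.35)] = 0.3375
  C_22 = (0.75)(1.00) − (-0.25)(-0.10) = 0.7250
  C_23 = −[(0.75)(-0.35) − (-0.25)(-0.10)] = 0.2875
  C_31 = (-0.25)(-0.45) − (-0.25)(0.90) = 0.3375
  C_32 = −[(0.75)(-0.45) − (-0.25)(-0.45)] = 0.4500
  C_33 = (0.75)(0.90) − (-0.25)(-0.45) = 0.5625
det(I−A) = Σ_j (I−A)_1j·C_1j = (0.75)(0.7425) + (-0.25)(0.4950) + (-0.25)(0.2475) = 0.37125
adj(I−A) = Cᵀ =
  [ 0.7425   0.3375   0.3375]
  [ 0.4950   0.7250   0.4500]
  [ 0.2475   0.2875   0.5625]
(I − A)⁻¹ = adj(I−A) / det(I−A) ≈
  [   2.0000     0.9091     0.9091]
  [   1.3333     1.9529     1.2121]
  [   0.6667     0.7744     1.5152]
x = (I − A)⁻¹ d = adj(I−A)·d / det(I−A), with det(I−A) = 0.37125:
  x_1 = (0.7425·175 + 0.3375·1400 + 0.3375·1175) / 0.37125 = 999.00 / 0.37125 ≈ 2690.91
  x_2 = (0.4950·175 + 0.7250·1400 + 0.4500·1175) / 0.37125 = 1630.375 / 0.37125 ≈ 4391.58
  x_3 = (0.2475·175 + 0.2875·1400 + 0.5625·1175) / 0.37125 = 1106.75 / 0.37125 ≈ 2981.14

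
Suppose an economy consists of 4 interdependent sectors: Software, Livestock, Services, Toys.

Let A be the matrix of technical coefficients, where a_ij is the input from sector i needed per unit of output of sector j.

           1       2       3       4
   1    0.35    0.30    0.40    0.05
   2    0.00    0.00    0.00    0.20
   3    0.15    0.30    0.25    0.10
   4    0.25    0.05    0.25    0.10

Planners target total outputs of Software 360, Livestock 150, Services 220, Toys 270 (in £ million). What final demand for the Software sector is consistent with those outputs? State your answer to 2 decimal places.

d_1 = 87.50

I − A =
  [   0.65    -0.30    -0.40    -0.05]
  [   0.00     1.00     0.00    -0.20]
  [  -0.15    -0.30     0.75    -0.10]
  [  -0.25    -0.05    -0.25     0.90]
d = (I − A) x:
  d_1 = (+0.65)·360 + (-0.30)·150 + (-0.40)·220 + (-0.05)·270 = 87.50
  d_2 = (+0.00)·360 + (+1.00)·150 + (+0.00)·220 + (-0.20)·270 = 96.00
  d_3 = (-0.15)·360 + (-0.30)·150 + (+0.75)·220 + (-0.10)·270 = 39.00
  d_4 = (-0.25)·360 + (-0.05)·150 + (-0.25)·220 + (+0.90)·270 = 90.50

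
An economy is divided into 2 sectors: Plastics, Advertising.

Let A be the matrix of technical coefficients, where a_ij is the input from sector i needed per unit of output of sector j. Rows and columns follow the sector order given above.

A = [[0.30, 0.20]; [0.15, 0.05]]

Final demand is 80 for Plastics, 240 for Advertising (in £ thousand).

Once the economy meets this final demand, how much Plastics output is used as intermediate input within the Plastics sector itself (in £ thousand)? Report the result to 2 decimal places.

z_11 = 58.58

I − A =
  [   0.70    -0.20]
  [  -0.15     0.95]
det(I−A) = (0.70)(0.95) − (-0.20)(-0.15) = 0.6350
adj(I−A) = [[0.95, 0.20], [0.15, 0.70]]
(I − A)⁻¹ = adj(I−A) / det(I−A) ≈
  [   1.4961     0.3150]
  [   0.2362     1.1024]
First solve x = (I − A)⁻¹ d = adj(I−A)·d / det(I−A); in particular x_1 = (0.95·80 + 0.20·240) / 0.6350 = 124.00 / 0.6350 ≈ 195.2756.
Intermediate flow from 1 to 1: z_11 = a_11 · x_1 = 0.30 × 124.00 / 0.6350 = 37.20 / 0.6350 ≈ 58.58.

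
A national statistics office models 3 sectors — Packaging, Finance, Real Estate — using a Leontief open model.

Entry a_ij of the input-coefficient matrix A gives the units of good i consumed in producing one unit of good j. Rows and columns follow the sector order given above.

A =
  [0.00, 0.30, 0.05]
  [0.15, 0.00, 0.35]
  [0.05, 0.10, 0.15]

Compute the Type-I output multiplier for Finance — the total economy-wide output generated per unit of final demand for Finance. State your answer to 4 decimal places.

m_2 = 1.5913

I − A =
  [   1.00    -0.30    -0.05]
  [  -0.15     1.00    -0.35]
  [  -0.05    -0.10     0.85]
Cofactors of I−A, C_ij = (−1)^(i+j)·(minor ij) (rows/columns in the sector order above):
  C_11 = (1.00)(0.85) − (-0.35)(-0.10) = 0.8150
  C_12 = −[(-0.15)(0.85) − (-0.35)(-0.05)] = 0.1450
  C_13 = (-0.15)(-0.10) − (1.00)(-0.05) = 0.0650
  C_21 = −[(-0.30)(0.85) − (-0.05)(-0.10)] = 0.2600
  C_22 = (1.00)(0.85) − (-0.05)(-0.05) = 0.8475
  C_23 = −[(1.00)(-0.10) − (-0.30)(-0.05)] = 0.1150
  C_31 = (-0.30)(-0.35) − (-0.05)(1.00) = 0.1550
  C_32 = −[(1.00)(-0.35) − (-0.05)(-0.15)] = 0.3575
  C_33 = (1.00)(1.00) − (-0.30)(-0.15) = 0.9550
det(I−A) = Σ_j (I−A)_1j·C_1j = (1.00)(0.8150) + (-0.30)(0.1450) + (-0.05)(0.0650) = 0.76825
adj(I−A) = Cᵀ =
  [ 0.8150   0.2600   0.1550]
  [ 0.1450   0.8475   0.3575]
  [ 0.0650   0.1150   0.9550]
(I − A)⁻¹ = adj(I−A) / det(I−A) ≈
  [   1.06085     0.33843     0.20176]
  [   0.18874     1.10316     0.46534]
  [   0.08461     0.14969     1.24308]
The output multiplier for sector j is the column-j sum of the Leontief inverse (I − A)⁻¹ = adj(I−A) / det(I−A).
Column 2 of adj(I−A): (0.2600, 0.8475, 0.1150); det(I−A) = 0.76825.
m_2 = (0.2600 + 0.8475 + 0.1150) / 0.76825 = 1.2225 / 0.76825 ≈ 1.5913.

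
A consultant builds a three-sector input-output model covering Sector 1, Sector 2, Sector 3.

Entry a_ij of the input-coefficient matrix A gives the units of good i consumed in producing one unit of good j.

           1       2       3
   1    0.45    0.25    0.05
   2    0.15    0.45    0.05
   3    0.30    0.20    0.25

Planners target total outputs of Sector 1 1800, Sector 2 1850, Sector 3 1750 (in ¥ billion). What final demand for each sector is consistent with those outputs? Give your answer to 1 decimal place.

d_1 = 440.0, d_2 = 660.0, d_3 = 402.5

I − A =
  [   0.55    -0.25    -0.05]
  [  -0.15     0.55    -0.05]
  [  -0.30    -0.20     0.75]
d = (I − A) x:
  d_1 = (+0.55)·1800 + (-0.25)·1850 + (-0.05)·1750 = 440.0
  d_2 = (-0.15)·1800 + (+0.55)·1850 + (-0.05)·1750 = 660.0
  d_3 = (-0.30)·1800 + (-0.20)·1850 + (+0.75)·1750 = 402.5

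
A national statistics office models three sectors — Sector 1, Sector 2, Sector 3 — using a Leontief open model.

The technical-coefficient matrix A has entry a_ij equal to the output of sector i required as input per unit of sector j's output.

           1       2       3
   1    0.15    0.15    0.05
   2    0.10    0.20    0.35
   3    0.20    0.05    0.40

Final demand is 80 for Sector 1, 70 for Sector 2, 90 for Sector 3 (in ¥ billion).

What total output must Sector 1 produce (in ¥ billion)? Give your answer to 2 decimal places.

I − A =
  [   0.85    -0.15    -0.05]
  [  -0.10     0.80    -0.35]
  [  -0.20    -0.05     0.60]
Cofactors of I−A, C_ij = (−1)^(i+j)·(minor ij) (rows/columns in the sector order above):
  C_11 = (0.80)(0.60) − (-0.35)(-0.05) = 0.4625
  C_12 = −[(-0.10)(0.60) − (-0.35)(-0.20)] = 0.1300
  C_13 = (-0.10)(-0.05) − (0.80)(-0.20) = 0.1650
  C_21 = −[(-0.15)(0.60) − (-0.05)(-0.05)] = 0.0925
  C_22 = (0.85)(0.60) − (-0.05)(-0.20) = 0.5000
  C_23 = −[(0.85)(-0.05) − (-0.15)(-0.20)] = 0.0725
  C_31 = (-0.15)(-0.35) − (-0.05)(0.80) = 0.0925
  C_32 = −[(0.85)(-0.35) − (-0.05)(-0.10)] = 0.3025
  C_33 = (0.85)(0.80) − (-0.15)(-0.10) = 0.6650
det(I−A) = Σ_j (I−A)_1j·C_1j = (0.85)(0.4625) + (-0.15)(0.1300) + (-0.05)(0.1650) = 0.365375
adj(I−A) = Cᵀ =
  [ 0.4625   0.0925   0.0925]
  [ 0.1300   0.5000   0.3025]
  [ 0.1650   0.0725   0.6650]
(I − A)⁻¹ = adj(I−A) / det(I−A) ≈
  [   1.2658     0.2532     0.2532]
  [   0.3558     1.3685     0.8279]
  [   0.4516     0.1984     1.8200]
x = (I − A)⁻¹ d = adj(I−A)·d / det(I−A), with det(I−A) = 0.365375:
  x_1 = (0.4625·80 + 0.0925·70 + 0.0925·90) / 0.365375 = 51.80 / 0.365375 ≈ 141.77
  x_2 = (0.1300·80 + 0.5000·70 + 0.3025·90) / 0.365375 = 72.625 / 0.365375 ≈ 198.77
  x_3 = (0.1650·80 + 0.0725·70 + 0.6650·90) / 0.365375 = 78.125 / 0.365375 ≈ 213.82

x_1 = 141.77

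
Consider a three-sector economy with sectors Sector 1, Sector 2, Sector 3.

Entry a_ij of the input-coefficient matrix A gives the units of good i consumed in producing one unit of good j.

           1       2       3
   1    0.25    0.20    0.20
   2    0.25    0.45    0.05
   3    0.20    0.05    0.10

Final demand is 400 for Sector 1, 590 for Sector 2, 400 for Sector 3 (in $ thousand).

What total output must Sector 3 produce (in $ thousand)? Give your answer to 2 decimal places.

x_3 = 804.78

I − A =
  [   0.75    -0.20    -0.20]
  [  -0.25     0.55    -0.05]
  [  -0.20    -0.05     0.90]
Cofactors of I−A, C_ij = (−1)^(i+j)·(minor ij) (rows/columns in the sector order above):
  C_11 = (0.55)(0.90) − (-0.05)(-0.05) = 0.4925
  C_12 = −[(-0.25)(0.90) − (-0.05)(-0.20)] = 0.2350
  C_13 = (-0.25)(-0.05) − (0.55)(-0.20) = 0.1225
  C_21 = −[(-0.20)(0.90) − (-0.20)(-0.05)] = 0.1900
  C_22 = (0.75)(0.90) − (-0.20)(-0.20) = 0.6350
  C_23 = −[(0.75)(-0.05) − (-0.20)(-0.20)] = 0.0775
  C_31 = (-0.20)(-0.05) − (-0.20)(0.55) = 0.1200
  C_32 = −[(0.75)(-0.05) − (-0.20)(-0.25)] = 0.0875
  C_33 = (0.75)(0.55) − (-0.20)(-0.25) = 0.3625
det(I−A) = Σ_j (I−A)_1j·C_1j = (0.75)(0.4925) + (-0.20)(0.2350) + (-0.20)(0.1225) = 0.297875
adj(I−A) = Cᵀ =
  [ 0.4925   0.1900   0.1200]
  [ 0.2350   0.6350   0.0875]
  [ 0.1225   0.0775   0.3625]
(I − A)⁻¹ = adj(I−A) / det(I−A) ≈
  [   1.6534     0.6379     0.4029]
  [   0.7889     2.1318     0.2937]
  [   0.4112     0.2602     1.2170]
x = (I − A)⁻¹ d = adj(I−A)·d / det(I−A), with det(I−A) = 0.297875:
  x_1 = (0.4925·400 + 0.1900·590 + 0.1200·400) / 0.297875 = 357.10 / 0.297875 ≈ 1198.83
  x_2 = (0.2350·400 + 0.6350·590 + 0.0875·400) / 0.297875 = 503.65 / 0.297875 ≈ 1690.81
  x_3 = (0.1225·400 + 0.0775·590 + 0.3625·400) / 0.297875 = 239.725 / 0.297875 ≈ 804.78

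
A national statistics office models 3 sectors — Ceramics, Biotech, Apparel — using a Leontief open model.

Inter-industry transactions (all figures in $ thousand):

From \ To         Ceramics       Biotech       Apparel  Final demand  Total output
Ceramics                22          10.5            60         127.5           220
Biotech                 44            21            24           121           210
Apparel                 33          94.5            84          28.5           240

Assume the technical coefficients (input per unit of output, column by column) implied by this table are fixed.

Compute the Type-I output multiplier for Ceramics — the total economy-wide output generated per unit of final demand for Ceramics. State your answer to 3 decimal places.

Technical coefficients a_ij = z_ij / X_j:
  a_CC = 22/220 = 0.10, a_BC = 44/220 = 0.20, a_AC = 33/220 = 0.15
  a_CB = 10.5/210 = 0.05, a_BB = 21/210 = 0.10, a_AB = 94.5/210 = 0.45
  a_CA = 60/240 = 0.25, a_BA = 24/240 = 0.10, a_AA = 84/240 = 0.35
I − A =
  [   0.90    -0.05    -0.25]
  [  -0.20     0.90    -0.10]
  [  -0.15    -0.45     0.65]
Cofactors of I−A, C_ij = (−1)^(i+j)·(minor ij) (rows/columns in the sector order above):
  C_11 = (0.90)(0.65) − (-0.10)(-0.45) = 0.5400
  C_12 = −[(-0.20)(0.65) − (-0.10)(-0.15)] = 0.1450
  C_13 = (-0.20)(-0.45) − (0.90)(-0.15) = 0.2250
  C_21 = −[(-0.05)(0.65) − (-0.25)(-0.45)] = 0.1450
  C_22 = (0.90)(0.65) − (-0.25)(-0.15) = 0.5475
  C_23 = −[(0.90)(-0.45) − (-0.05)(-0.15)] = 0.4125
  C_31 = (-0.05)(-0.10) − (-0.25)(0.90) = 0.2300
  C_32 = −[(0.90)(-0.10) − (-0.25)(-0.20)] = 0.1400
  C_33 = (0.90)(0.90) − (-0.05)(-0.20) = 0.8000
det(I−A) = Σ_j (I−A)_1j·C_1j = (0.90)(0.5400) + (-0.05)(0.1450) + (-0.25)(0.2250) = 0.4225
adj(I−A) = Cᵀ =
  [ 0.5400   0.1450   0.2300]
  [ 0.1450   0.5475   0.1400]
  [ 0.2250   0.4125   0.8000]
(I − A)⁻¹ = adj(I−A) / det(I−A) ≈
  [   1.2781     0.3432     0.5444]
  [   0.3432     1.2959     0.3314]
  [   0.5325     0.9763     1.8935]
The output multiplier for sector j is the column-j sum of the Leontief inverse (I − A)⁻¹ = adj(I−A) / det(I−A).
Column C of adj(I−A): (0.5400, 0.1450, 0.2250); det(I−A) = 0.4225.
m_C = (0.5400 + 0.1450 + 0.2250) / 0.4225 = 0.91 / 0.4225 ≈ 2.154.

m_C = 2.154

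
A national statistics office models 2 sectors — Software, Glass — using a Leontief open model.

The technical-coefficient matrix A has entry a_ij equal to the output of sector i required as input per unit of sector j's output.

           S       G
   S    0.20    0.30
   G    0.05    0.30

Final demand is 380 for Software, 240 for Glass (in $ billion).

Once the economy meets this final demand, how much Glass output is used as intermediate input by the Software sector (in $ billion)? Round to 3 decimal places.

z_GS = 31.009

I − A =
  [   0.80    -0.30]
  [  -0.05     0.70]
det(I−A) = (0.80)(0.70) − (-0.30)(-0.05) = 0.5450
adj(I−A) = [[0.70, 0.30], [0.05, 0.80]]
(I − A)⁻¹ = adj(I−A) / det(I−A) ≈
  [   1.2844     0.5505]
  [   0.0917     1.4679]
First solve x = (I − A)⁻¹ d = adj(I−A)·d / det(I−A); in particular x_S = (0.70·380 + 0.30·240) / 0.5450 = 338.00 / 0.5450 ≈ 620.18349.
Intermediate flow from G to S: z_GS = a_GS · x_S = 0.05 × 338.00 / 0.5450 = 16.90 / 0.5450 ≈ 31.009.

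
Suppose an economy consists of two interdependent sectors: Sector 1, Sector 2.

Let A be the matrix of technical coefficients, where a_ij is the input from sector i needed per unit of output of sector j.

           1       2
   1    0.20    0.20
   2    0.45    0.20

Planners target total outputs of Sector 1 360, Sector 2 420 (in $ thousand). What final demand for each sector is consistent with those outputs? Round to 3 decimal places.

d_1 = 204.000, d_2 = 174.000

I − A =
  [   0.80    -0.20]
  [  -0.45     0.80]
d = (I − A) x:
  d_1 = (+0.80)·360 + (-0.20)·420 = 204.000
  d_2 = (-0.45)·360 + (+0.80)·420 = 174.000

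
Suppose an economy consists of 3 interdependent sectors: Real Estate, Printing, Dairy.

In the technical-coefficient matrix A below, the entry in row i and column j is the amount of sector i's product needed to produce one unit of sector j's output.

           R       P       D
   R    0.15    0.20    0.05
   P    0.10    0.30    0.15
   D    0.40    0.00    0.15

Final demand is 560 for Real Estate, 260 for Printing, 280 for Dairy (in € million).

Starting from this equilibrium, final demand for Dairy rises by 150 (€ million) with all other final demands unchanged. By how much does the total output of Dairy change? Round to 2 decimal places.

I − A =
  [   0.85    -0.20    -0.05]
  [  -0.10     0.70    -0.15]
  [  -0.40     0.00     0.85]
Cofactors of I−A, C_ij = (−1)^(i+j)·(minor ij) (rows/columns in the sector order above):
  C_11 = (0.70)(0.85) − (-0.15)(0.00) = 0.5950
  C_12 = −[(-0.10)(0.85) − (-0.15)(-0.40)] = 0.1450
  C_13 = (-0.10)(0.00) − (0.70)(-0.40) = 0.2800
  C_21 = −[(-0.20)(0.85) − (-0.05)(0.00)] = 0.1700
  C_22 = (0.85)(0.85) − (-0.05)(-0.40) = 0.7025
  C_23 = −[(0.85)(0.00) − (-0.20)(-0.40)] = 0.0800
  C_31 = (-0.20)(-0.15) − (-0.05)(0.70) = 0.0650
  C_32 = −[(0.85)(-0.15) − (-0.05)(-0.10)] = 0.1325
  C_33 = (0.85)(0.70) − (-0.20)(-0.10) = 0.5750
det(I−A) = Σ_j (I−A)_1j·C_1j = (0.85)(0.5950) + (-0.20)(0.1450) + (-0.05)(0.2800) = 0.46275
adj(I−A) = Cᵀ =
  [ 0.5950   0.1700   0.0650]
  [ 0.1450   0.7025   0.1325]
  [ 0.2800   0.0800   0.5750]
(I − A)⁻¹ = adj(I−A) / det(I−A) ≈
  [   1.2858     0.3674     0.1405]
  [   0.3133     1.5181     0.2863]
  [   0.6051     0.1729     1.2426]
Δx = (I − A)⁻¹ Δd with Δd having +150 in the Dairy component and 0 elsewhere.
So Δx_D = L_DD · (+150), where L_DD = adj(I−A)_DD / det(I−A) = 0.5750 / 0.46275.
Δx_D = 0.5750 × (+150) / 0.46275 = 86.25 / 0.46275 ≈ 186.39.

Δx_D = 186.39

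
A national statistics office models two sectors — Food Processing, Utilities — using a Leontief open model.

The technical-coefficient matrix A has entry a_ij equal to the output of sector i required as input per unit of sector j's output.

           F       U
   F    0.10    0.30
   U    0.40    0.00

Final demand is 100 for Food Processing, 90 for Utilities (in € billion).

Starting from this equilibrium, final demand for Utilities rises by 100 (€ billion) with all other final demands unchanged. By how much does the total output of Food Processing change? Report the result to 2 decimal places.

I − A =
  [   0.90    -0.30]
  [  -0.40     1.00]
det(I−A) = (0.90)(1.00) − (-0.30)(-0.40) = 0.7800
adj(I−A) = [[1.00, 0.30], [0.40, 0.90]]
(I − A)⁻¹ = adj(I−A) / det(I−A) ≈
  [   1.2821     0.3846]
  [   0.5128     1.1538]
Δx = (I − A)⁻¹ Δd with Δd having +100 in the Utilities component and 0 elsewhere.
So Δx_F = L_FU · (+100), where L_FU = adj(I−A)_FU / det(I−A) = 0.30 / 0.7800.
Δx_F = 0.30 × (+100) / 0.7800 = 30.00 / 0.7800 ≈ 38.46.

Δx_F = 38.46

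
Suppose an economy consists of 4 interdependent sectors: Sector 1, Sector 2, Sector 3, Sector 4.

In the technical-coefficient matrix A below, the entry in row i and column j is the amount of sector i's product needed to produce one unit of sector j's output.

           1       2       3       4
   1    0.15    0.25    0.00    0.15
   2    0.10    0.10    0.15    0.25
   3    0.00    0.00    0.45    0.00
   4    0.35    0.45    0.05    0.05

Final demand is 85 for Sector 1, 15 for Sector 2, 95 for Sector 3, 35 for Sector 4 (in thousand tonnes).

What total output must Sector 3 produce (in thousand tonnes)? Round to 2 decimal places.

I − A =
  [   0.85    -0.25     0.00    -0.15]
  [  -0.10     0.90    -0.15    -0.25]
  [   0.00     0.00     0.55     0.00]
  [  -0.35    -0.45    -0.05     0.95]
Compute the cofactors C_ij = (−1)^(i+j)·(3×3 minor ij) of I−A; the adjugate is their transpose:
adj(I−A) = Cᵀ =
  [ 0.408375   0.167750   0.055625   0.108625]
  [ 0.100375   0.415250   0.124625   0.125125]
  [ 0.000000   0.000000   0.531500   0.000000]
  [ 0.198000   0.258500   0.107500   0.407000]
det(I−A) = Σ_j (I−A)_1j·C_1j = (0.85)(0.408375) + (-0.25)(0.100375) + (0.00)(0.000000) + (-0.15)(0.198000) = 0.292325
(I − A)⁻¹ = adj(I−A) / det(I−A) ≈
  [   1.3970     0.5738     0.1903     0.3716]
  [   0.3434     1.4205     0.4263     0.4280]
  [   0.0000     0.0000     1.8182     0.0000]
  [   0.6773     0.8843     0.3677     1.3923]
x = (I − A)⁻¹ d = adj(I−A)·d / det(I−A), with det(I−A) = 0.292325:
  x_1 = (0.408375·85 + 0.167750·15 + 0.055625·95 + 0.108625·35) / 0.292325 = 46.314375 / 0.292325 ≈ 158.43
  x_2 = (0.100375·85 + 0.415250·15 + 0.124625·95 + 0.125125·35) / 0.292325 = 30.979375 / 0.292325 ≈ 105.98
  x_3 = (0.000000·85 + 0.000000·15 + 0.531500·95 + 0.000000·35) / 0.292325 = 50.4925 / 0.292325 ≈ 172.73
  x_4 = (0.198000·85 + 0.258500·15 + 0.107500·95 + 0.407000·35) / 0.292325 = 45.165 / 0.292325 ≈ 154.50

x_3 = 172.73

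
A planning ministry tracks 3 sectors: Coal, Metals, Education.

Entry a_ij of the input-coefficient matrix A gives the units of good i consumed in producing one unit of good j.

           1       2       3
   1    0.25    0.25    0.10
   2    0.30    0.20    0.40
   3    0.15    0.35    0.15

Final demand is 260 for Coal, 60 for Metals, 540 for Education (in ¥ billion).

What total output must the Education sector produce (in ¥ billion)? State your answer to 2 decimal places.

I − A =
  [   0.75    -0.25    -0.10]
  [  -0.30     0.80    -0.40]
  [  -0.15    -0.35     0.85]
Cofactors of I−A, C_ij = (−1)^(i+j)·(minor ij) (rows/columns in the sector order above):
  C_11 = (0.80)(0.85) − (-0.40)(-0.35) = 0.5400
  C_12 = −[(-0.30)(0.85) − (-0.40)(-0.15)] = 0.3150
  C_13 = (-0.30)(-0.35) − (0.80)(-0.15) = 0.2250
  C_21 = −[(-0.25)(0.85) − (-0.10)(-0.35)] = 0.2475
  C_22 = (0.75)(0.85) − (-0.10)(-0.15) = 0.6225
  C_23 = −[(0.75)(-0.35) − (-0.25)(-0.15)] = 0.3000
  C_31 = (-0.25)(-0.40) − (-0.10)(0.80) = 0.1800
  C_32 = −[(0.75)(-0.40) − (-0.10)(-0.30)] = 0.3300
  C_33 = (0.75)(0.80) − (-0.25)(-0.30) = 0.5250
det(I−A) = Σ_j (I−A)_1j·C_1j = (0.75)(0.5400) + (-0.25)(0.3150) + (-0.10)(0.2250) = 0.30375
adj(I−A) = Cᵀ =
  [ 0.5400   0.2475   0.1800]
  [ 0.3150   0.6225   0.3300]
  [ 0.2250   0.3000   0.5250]
(I − A)⁻¹ = adj(I−A) / det(I−A) ≈
  [   1.7778     0.8148     0.5926]
  [   1.0370     2.0494     1.0864]
  [   0.7407     0.9877     1.7284]
x = (I − A)⁻¹ d = adj(I−A)·d / det(I−A), with det(I−A) = 0.30375:
  x_1 = (0.5400·260 + 0.2475·60 + 0.1800·540) / 0.30375 = 252.45 / 0.30375 ≈ 831.11
  x_2 = (0.3150·260 + 0.6225·60 + 0.3300·540) / 0.30375 = 297.45 / 0.30375 ≈ 979.26
  x_3 = (0.2250·260 + 0.3000·60 + 0.5250·540) / 0.30375 = 360.00 / 0.30375 ≈ 1185.19

x_3 = 1185.19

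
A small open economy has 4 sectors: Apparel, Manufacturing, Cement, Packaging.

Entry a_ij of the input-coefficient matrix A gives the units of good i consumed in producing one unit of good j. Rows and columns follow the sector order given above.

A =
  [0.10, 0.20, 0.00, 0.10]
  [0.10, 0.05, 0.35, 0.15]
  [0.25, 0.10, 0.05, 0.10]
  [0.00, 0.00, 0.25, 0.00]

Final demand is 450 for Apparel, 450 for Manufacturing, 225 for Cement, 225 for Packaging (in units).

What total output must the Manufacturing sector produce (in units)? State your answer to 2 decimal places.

x_M = 809.22

I − A =
  [   0.90    -0.20     0.00    -0.10]
  [  -0.10     0.95    -0.35    -0.15]
  [  -0.25    -0.10     0.95    -0.10]
  [   0.00     0.00    -0.25     1.00]
Compute the cofactors C_ij = (−1)^(i+j)·(3×3 minor ij) of I−A; the adjugate is their transpose:
adj(I−A) = Cᵀ =
  [ 0.840000   0.187500   0.101250   0.122250]
  [ 0.189375   0.826250   0.351250   0.178000]
  [ 0.247500   0.140000   0.835000   0.129250]
  [ 0.061875   0.035000   0.208750   0.744250]
det(I−A) = Σ_j (I−A)_1j·C_1j = (0.90)(0.840000) + (-0.20)(0.189375) + (0.00)(0.247500) + (-0.10)(0.061875) = 0.7119375
(I − A)⁻¹ = adj(I−A) / det(I−A) ≈
  [   1.1799     0.2634     0.1422     0.1717]
  [   0.2660     1.1606     0.4934     0.2500]
  [   0.3476     0.1966     1.1729     0.1815]
  [   0.0869     0.0492     0.2932     1.0454]
x = (I − A)⁻¹ d = adj(I−A)·d / det(I−A), with det(I−A) = 0.7119375:
  x_A = (0.840000·450 + 0.187500·450 + 0.101250·225 + 0.122250·225) / 0.7119375 = 512.6625 / 0.7119375 ≈ 720.09
  x_M = (0.189375·450 + 0.826250·450 + 0.351250·225 + 0.178000·225) / 0.7119375 = 576.1125 / 0.7119375 ≈ 809.22
  x_C = (0.247500·450 + 0.140000·450 + 0.835000·225 + 0.129250·225) / 0.7119375 = 391.33125 / 0.7119375 ≈ 549.67
  x_P = (0.061875·450 + 0.035000·450 + 0.208750·225 + 0.744250·225) / 0.7119375 = 258.01875 / 0.7119375 ≈ 362.42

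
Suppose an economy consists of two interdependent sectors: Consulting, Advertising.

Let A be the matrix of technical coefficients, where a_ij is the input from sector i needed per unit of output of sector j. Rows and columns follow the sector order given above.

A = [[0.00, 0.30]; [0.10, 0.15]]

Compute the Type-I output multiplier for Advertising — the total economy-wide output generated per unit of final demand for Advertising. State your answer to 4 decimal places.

m_2 = 1.5854

I − A =
  [   1.00    -0.30]
  [  -0.10     0.85]
det(I−A) = (1.00)(0.85) − (-0.30)(-0.10) = 0.8200
adj(I−A) = [[0.85, 0.30], [0.10, 1.00]]
(I − A)⁻¹ = adj(I−A) / det(I−A) ≈
  [   1.03659     0.36585]
  [   0.12195     1.21951]
The output multiplier for sector j is the column-j sum of the Leontief inverse (I − A)⁻¹ = adj(I−A) / det(I−A).
Column 2 of adj(I−A): (0.30, 1.00); det(I−A) = 0.8200.
m_2 = (0.30 + 1.00) / 0.8200 = 1.30 / 0.8200 ≈ 1.5854.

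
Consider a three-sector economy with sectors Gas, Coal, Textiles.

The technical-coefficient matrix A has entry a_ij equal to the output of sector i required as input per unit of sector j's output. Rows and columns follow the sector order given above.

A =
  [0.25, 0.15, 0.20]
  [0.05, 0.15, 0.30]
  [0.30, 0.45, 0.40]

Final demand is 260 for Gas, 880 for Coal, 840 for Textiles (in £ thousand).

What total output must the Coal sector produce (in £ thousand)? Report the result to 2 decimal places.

I − A =
  [   0.75    -0.15    -0.20]
  [  -0.05     0.85    -0.30]
  [  -0.30    -0.45     0.60]
Cofactors of I−A, C_ij = (−1)^(i+j)·(minor ij) (rows/columns in the sector order above):
  C_11 = (0.85)(0.60) − (-0.30)(-0.45) = 0.3750
  C_12 = −[(-0.05)(0.60) − (-0.30)(-0.30)] = 0.1200
  C_13 = (-0.05)(-0.45) − (0.85)(-0.30) = 0.2775
  C_21 = −[(-0.15)(0.60) − (-0.20)(-0.45)] = 0.1800
  C_22 = (0.75)(0.60) − (-0.20)(-0.30) = 0.3900
  C_23 = −[(0.75)(-0.45) − (-0.15)(-0.30)] = 0.3825
  C_31 = (-0.15)(-0.30) − (-0.20)(0.85) = 0.2150
  C_32 = −[(0.75)(-0.30) − (-0.20)(-0.05)] = 0.2350
  C_33 = (0.75)(0.85) − (-0.15)(-0.05) = 0.6300
det(I−A) = Σ_j (I−A)_1j·C_1j = (0.75)(0.3750) + (-0.15)(0.1200) + (-0.20)(0.2775) = 0.20775
adj(I−A) = Cᵀ =
  [ 0.3750   0.1800   0.2150]
  [ 0.1200   0.3900   0.2350]
  [ 0.2775   0.3825   0.6300]
(I − A)⁻¹ = adj(I−A) / det(I−A) ≈
  [   1.8051     0.8664     1.0349]
  [   0.5776     1.8773     1.1312]
  [   1.3357     1.8412     3.0325]
x = (I − A)⁻¹ d = adj(I−A)·d / det(I−A), with det(I−A) = 0.20775:
  x_1 = (0.3750·260 + 0.1800·880 + 0.2150·840) / 0.20775 = 436.50 / 0.20775 ≈ 2101.08
  x_2 = (0.1200·260 + 0.3900·880 + 0.2350·840) / 0.20775 = 571.80 / 0.20775 ≈ 2752.35
  x_3 = (0.2775·260 + 0.3825·880 + 0.6300·840) / 0.20775 = 937.95 / 0.20775 ≈ 4514.80

x_2 = 2752.35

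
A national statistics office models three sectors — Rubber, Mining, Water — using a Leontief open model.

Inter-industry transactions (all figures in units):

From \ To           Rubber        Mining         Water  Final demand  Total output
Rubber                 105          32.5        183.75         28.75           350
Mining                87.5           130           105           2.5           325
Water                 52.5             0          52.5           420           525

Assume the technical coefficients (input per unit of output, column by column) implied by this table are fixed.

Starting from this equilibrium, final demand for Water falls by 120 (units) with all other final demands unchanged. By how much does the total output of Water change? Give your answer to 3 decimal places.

Technical coefficients a_ij = z_ij / X_j:
  a_11 = 105/350 = 0.30, a_21 = 87.5/350 = 0.25, a_31 = 52.5/350 = 0.15
  a_12 = 32.5/325 = 0.10, a_22 = 130/325 = 0.40, a_32 = 0/325 = 0.00
  a_13 = 183.75/525 = 0.35, a_23 = 105/525 = 0.20, a_33 = 52.5/525 = 0.10
I − A =
  [   0.70    -0.10    -0.35]
  [  -0.25     0.60    -0.20]
  [  -0.15     0.00     0.90]
Cofactors of I−A, C_ij = (−1)^(i+j)·(minor ij) (rows/columns in the sector order above):
  C_11 = (0.60)(0.90) − (-0.20)(0.00) = 0.5400
  C_12 = −[(-0.25)(0.90) − (-0.20)(-0.15)] = 0.2550
  C_13 = (-0.25)(0.00) − (0.60)(-0.15) = 0.0900
  C_21 = −[(-0.10)(0.90) − (-0.35)(0.00)] = 0.0900
  C_22 = (0.70)(0.90) − (-0.35)(-0.15) = 0.5775
  C_23 = −[(0.70)(0.00) − (-0.10)(-0.15)] = 0.0150
  C_31 = (-0.10)(-0.20) − (-0.35)(0.60) = 0.2300
  C_32 = −[(0.70)(-0.20) − (-0.35)(-0.25)] = 0.2275
  C_33 = (0.70)(0.60) − (-0.10)(-0.25) = 0.3950
det(I−A) = Σ_j (I−A)_1j·C_1j = (0.70)(0.5400) + (-0.10)(0.2550) + (-0.35)(0.0900) = 0.3210
adj(I−A) = Cᵀ =
  [ 0.5400   0.0900   0.2300]
  [ 0.2550   0.5775   0.2275]
  [ 0.0900   0.0150   0.3950]
(I − A)⁻¹ = adj(I−A) / det(I−A) ≈
  [   1.6822     0.2804     0.7165]
  [   0.7944     1.7991     0.7087]
  [   0.2804     0.0467     1.2305]
Δx = (I − A)⁻¹ Δd with Δd having -120 in the Water component and 0 elsewhere.
So Δx_3 = L_33 · (-120), where L_33 = adj(I−A)_33 / det(I−A) = 0.3950 / 0.3210.
Δx_3 = 0.3950 × (-120) / 0.3210 = -47.40 / 0.3210 ≈ -147.664.

Δx_3 = -147.664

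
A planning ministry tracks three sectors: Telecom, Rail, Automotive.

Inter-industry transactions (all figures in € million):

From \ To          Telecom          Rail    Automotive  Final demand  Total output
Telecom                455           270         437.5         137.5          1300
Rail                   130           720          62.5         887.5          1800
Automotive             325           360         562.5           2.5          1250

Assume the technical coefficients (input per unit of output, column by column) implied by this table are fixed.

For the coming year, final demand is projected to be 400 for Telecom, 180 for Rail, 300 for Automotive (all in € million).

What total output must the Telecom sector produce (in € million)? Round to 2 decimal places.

Technical coefficients a_ij = z_ij / X_j:
  a_TT = 455/1300 = 0.35, a_RT = 130/1300 = 0.10, a_AT = 325/1300 = 0.25
  a_TR = 270/1800 = 0.15, a_RR = 720/1800 = 0.40, a_AR = 360/1800 = 0.20
  a_TA = 437.5/1250 = 0.35, a_RA = 62.5/1250 = 0.05, a_AA = 562.5/1250 = 0.45
I − A =
  [   0.65    -0.15    -0.35]
  [  -0.10     0.60    -0.05]
  [  -0.25    -0.20     0.55]
Cofactors of I−A, C_ij = (−1)^(i+j)·(minor ij) (rows/columns in the sector order above):
  C_11 = (0.60)(0.55) − (-0.05)(-0.20) = 0.3200
  C_12 = −[(-0.10)(0.55) − (-0.05)(-0.25)] = 0.0675
  C_13 = (-0.10)(-0.20) − (0.60)(-0.25) = 0.1700
  C_21 = −[(-0.15)(0.55) − (-0.35)(-0.20)] = 0.1525
  C_22 = (0.65)(0.55) − (-0.35)(-0.25) = 0.2700
  C_23 = −[(0.65)(-0.20) − (-0.15)(-0.25)] = 0.1675
  C_31 = (-0.15)(-0.05) − (-0.35)(0.60) = 0.2175
  C_32 = −[(0.65)(-0.05) − (-0.35)(-0.10)] = 0.0675
  C_33 = (0.65)(0.60) − (-0.15)(-0.10) = 0.3750
det(I−A) = Σ_j (I−A)_1j·C_1j = (0.65)(0.3200) + (-0.15)(0.0675) + (-0.35)(0.1700) = 0.138375
adj(I−A) = Cᵀ =
  [ 0.3200   0.1525   0.2175]
  [ 0.0675   0.2700   0.0675]
  [ 0.1700   0.1675   0.3750]
(I − A)⁻¹ = adj(I−A) / det(I−A) ≈
  [   2.3126     1.1021     1.5718]
  [   0.4878     1.9512     0.4878]
  [   1.2285     1.2105     2.7100]
x = (I − A)⁻¹ d = adj(I−A)·d / det(I−A), with det(I−A) = 0.138375:
  x_T = (0.3200·400 + 0.1525·180 + 0.2175·300) / 0.138375 = 220.70 / 0.138375 ≈ 1594.94
  x_R = (0.0675·400 + 0.2700·180 + 0.0675·300) / 0.138375 = 95.85 / 0.138375 ≈ 692.68
  x_A = (0.1700·400 + 0.1675·180 + 0.3750·300) / 0.138375 = 210.65 / 0.138375 ≈ 1522.31

x_T = 1594.94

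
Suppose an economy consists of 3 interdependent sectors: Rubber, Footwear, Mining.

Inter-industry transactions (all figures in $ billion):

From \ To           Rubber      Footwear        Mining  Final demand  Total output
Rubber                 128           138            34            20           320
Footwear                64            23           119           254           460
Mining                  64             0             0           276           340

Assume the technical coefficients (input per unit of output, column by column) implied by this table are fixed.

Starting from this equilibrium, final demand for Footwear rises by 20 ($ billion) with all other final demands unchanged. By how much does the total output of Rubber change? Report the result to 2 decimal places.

Technical coefficients a_ij = z_ij / X_j:
  a_RR = 128/320 = 0.40, a_FR = 64/320 = 0.20, a_MR = 64/320 = 0.20
  a_RF = 138/460 = 0.30, a_FF = 23/460 = 0.05, a_MF = 0/460 = 0.00
  a_RM = 34/340 = 0.10, a_FM = 119/340 = 0.35, a_MM = 0/340 = 0.00
I − A =
  [   0.60    -0.30    -0.10]
  [  -0.20     0.95    -0.35]
  [  -0.20     0.00     1.00]
Cofactors of I−A, C_ij = (−1)^(i+j)·(minor ij) (rows/columns in the sector order above):
  C_11 = (0.95)(1.00) − (-0.35)(0.00) = 0.9500
  C_12 = −[(-0.20)(1.00) − (-0.35)(-0.20)] = 0.2700
  C_13 = (-0.20)(0.00) − (0.95)(-0.20) = 0.1900
  C_21 = −[(-0.30)(1.00) − (-0.10)(0.00)] = 0.3000
  C_22 = (0.60)(1.00) − (-0.10)(-0.20) = 0.5800
  C_23 = −[(0.60)(0.00) − (-0.30)(-0.20)] = 0.0600
  C_31 = (-0.30)(-0.35) − (-0.10)(0.95) = 0.2000
  C_32 = −[(0.60)(-0.35) − (-0.10)(-0.20)] = 0.2300
  C_33 = (0.60)(0.95) − (-0.30)(-0.20) = 0.5100
det(I−A) = Σ_j (I−A)_1j·C_1j = (0.60)(0.9500) + (-0.30)(0.2700) + (-0.10)(0.1900) = 0.4700
adj(I−A) = Cᵀ =
  [ 0.9500   0.3000   0.2000]
  [ 0.2700   0.5800   0.2300]
  [ 0.1900   0.0600   0.5100]
(I − A)⁻¹ = adj(I−A) / det(I−A) ≈
  [   2.0213     0.6383     0.4255]
  [   0.5745     1.2340     0.4894]
  [   0.4043     0.1277     1.0851]
Δx = (I − A)⁻¹ Δd with Δd having +20 in the Footwear component and 0 elsewhere.
So Δx_R = L_RF · (+20), where L_RF = adj(I−A)_RF / det(I−A) = 0.3000 / 0.4700.
Δx_R = 0.3000 × (+20) / 0.4700 = 6.00 / 0.4700 ≈ 12.77.

Δx_R = 12.77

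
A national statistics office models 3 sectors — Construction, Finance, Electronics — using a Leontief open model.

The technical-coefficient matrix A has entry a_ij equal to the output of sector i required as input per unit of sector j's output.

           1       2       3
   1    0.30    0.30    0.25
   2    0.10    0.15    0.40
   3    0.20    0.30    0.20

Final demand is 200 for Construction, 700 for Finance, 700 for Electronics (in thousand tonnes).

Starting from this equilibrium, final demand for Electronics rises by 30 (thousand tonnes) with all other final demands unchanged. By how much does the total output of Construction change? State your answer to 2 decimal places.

Δx_1 = 33.93

I − A =
  [   0.70    -0.30    -0.25]
  [  -0.10     0.85    -0.40]
  [  -0.20    -0.30     0.80]
Cofactors of I−A, C_ij = (−1)^(i+j)·(minor ij) (rows/columns in the sector order above):
  C_11 = (0.85)(0.80) − (-0.40)(-0.30) = 0.5600
  C_12 = −[(-0.10)(0.80) − (-0.40)(-0.20)] = 0.1600
  C_13 = (-0.10)(-0.30) − (0.85)(-0.20) = 0.2000
  C_21 = −[(-0.30)(0.80) − (-0.25)(-0.30)] = 0.3150
  C_22 = (0.70)(0.80) − (-0.25)(-0.20) = 0.5100
  C_23 = −[(0.70)(-0.30) − (-0.30)(-0.20)] = 0.2700
  C_31 = (-0.30)(-0.40) − (-0.25)(0.85) = 0.3325
  C_32 = −[(0.70)(-0.40) − (-0.25)(-0.10)] = 0.3050
  C_33 = (0.70)(0.85) − (-0.30)(-0.10) = 0.5650
det(I−A) = Σ_j (I−A)_1j·C_1j = (0.70)(0.5600) + (-0.30)(0.1600) + (-0.25)(0.2000) = 0.2940
adj(I−A) = Cᵀ =
  [ 0.5600   0.3150   0.3325]
  [ 0.1600   0.5100   0.3050]
  [ 0.2000   0.2700   0.5650]
(I − A)⁻¹ = adj(I−A) / det(I−A) ≈
  [   1.9048     1.0714     1.1310]
  [   0.5442     1.7347     1.0374]
  [   0.6803     0.9184     1.9218]
Δx = (I − A)⁻¹ Δd with Δd having +30 in the Electronics component and 0 elsewhere.
So Δx_1 = L_13 · (+30), where L_13 = adj(I−A)_13 / det(I−A) = 0.3325 / 0.2940.
Δx_1 = 0.3325 × (+30) / 0.2940 = 9.975 / 0.2940 ≈ 33.93.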